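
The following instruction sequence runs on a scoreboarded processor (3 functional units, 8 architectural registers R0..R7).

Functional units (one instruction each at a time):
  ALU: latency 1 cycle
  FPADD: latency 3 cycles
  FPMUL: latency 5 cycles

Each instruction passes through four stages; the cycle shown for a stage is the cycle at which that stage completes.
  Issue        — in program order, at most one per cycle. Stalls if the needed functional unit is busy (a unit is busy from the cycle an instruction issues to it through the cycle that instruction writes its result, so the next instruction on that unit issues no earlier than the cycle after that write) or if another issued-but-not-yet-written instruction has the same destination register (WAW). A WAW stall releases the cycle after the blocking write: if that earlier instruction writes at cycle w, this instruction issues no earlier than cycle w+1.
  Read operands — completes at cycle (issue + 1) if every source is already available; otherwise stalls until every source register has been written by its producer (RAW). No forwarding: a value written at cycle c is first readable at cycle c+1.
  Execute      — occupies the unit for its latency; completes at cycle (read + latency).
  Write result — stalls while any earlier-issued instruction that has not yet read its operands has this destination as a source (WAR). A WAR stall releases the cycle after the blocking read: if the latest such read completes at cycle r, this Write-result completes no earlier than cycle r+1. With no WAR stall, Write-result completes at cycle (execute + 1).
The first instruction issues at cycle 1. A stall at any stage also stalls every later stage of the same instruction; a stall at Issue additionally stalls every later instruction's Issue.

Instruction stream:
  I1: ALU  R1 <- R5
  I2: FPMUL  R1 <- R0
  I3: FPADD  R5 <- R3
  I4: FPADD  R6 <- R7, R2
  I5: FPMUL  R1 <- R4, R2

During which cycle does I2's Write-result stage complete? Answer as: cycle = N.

cycle = 12

c1: I1→ALU
c2: I1 RO
c3: I1 EX
c4: I1 WR R1
c5: I2→FPMUL
c6: I2 RO; I3→FPADD
c7: I3 RO
c10: I3 EX
c11: I2 EX; I3 WR R5
c12: I2 WR R1; I4→FPADD
c13: I4 RO; I5→FPMUL
c14: I5 RO
c16: I4 EX
c17: I4 WR R6
c19: I5 EX
c20: I5 WR R1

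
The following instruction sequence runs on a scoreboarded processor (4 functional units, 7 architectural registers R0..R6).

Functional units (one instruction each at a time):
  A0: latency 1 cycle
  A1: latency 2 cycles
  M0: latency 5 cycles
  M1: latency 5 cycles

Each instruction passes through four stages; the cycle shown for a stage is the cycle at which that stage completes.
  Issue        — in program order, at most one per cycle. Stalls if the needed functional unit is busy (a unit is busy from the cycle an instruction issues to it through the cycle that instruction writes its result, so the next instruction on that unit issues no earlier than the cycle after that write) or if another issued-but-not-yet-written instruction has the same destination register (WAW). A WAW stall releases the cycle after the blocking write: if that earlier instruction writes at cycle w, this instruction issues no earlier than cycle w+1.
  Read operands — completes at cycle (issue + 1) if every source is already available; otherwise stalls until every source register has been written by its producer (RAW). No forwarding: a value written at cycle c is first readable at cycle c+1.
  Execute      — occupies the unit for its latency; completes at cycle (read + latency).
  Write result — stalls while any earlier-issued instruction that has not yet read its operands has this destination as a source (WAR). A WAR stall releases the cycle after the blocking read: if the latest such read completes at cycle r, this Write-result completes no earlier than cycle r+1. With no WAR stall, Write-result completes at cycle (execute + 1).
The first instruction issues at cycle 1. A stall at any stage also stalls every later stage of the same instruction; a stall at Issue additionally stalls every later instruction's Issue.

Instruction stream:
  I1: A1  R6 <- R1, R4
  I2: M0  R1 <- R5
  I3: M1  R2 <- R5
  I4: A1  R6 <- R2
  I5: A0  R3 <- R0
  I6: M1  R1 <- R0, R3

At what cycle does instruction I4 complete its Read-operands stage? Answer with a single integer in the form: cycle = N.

[1] issue I1 (A1)
[2] I1 read-ops; issue I2 (M0)
[3] I2 read-ops; issue I3 (M1)
[4] I1 finished on A1; I3 read-ops
[5] I1→R6
[6] issue I4 (A1)
[7] issue I5 (A0)
[8] I2 finished on M0; I5 read-ops
[9] I2→R1; I3 finished on M1; I5 finished on A0
[10] I3→R2; I5→R3
[11] I4 read-ops; issue I6 (M1)
[12] I6 read-ops
[13] I4 finished on A1
[14] I4→R6
[17] I6 finished on M1
[18] I6→R1

cycle = 11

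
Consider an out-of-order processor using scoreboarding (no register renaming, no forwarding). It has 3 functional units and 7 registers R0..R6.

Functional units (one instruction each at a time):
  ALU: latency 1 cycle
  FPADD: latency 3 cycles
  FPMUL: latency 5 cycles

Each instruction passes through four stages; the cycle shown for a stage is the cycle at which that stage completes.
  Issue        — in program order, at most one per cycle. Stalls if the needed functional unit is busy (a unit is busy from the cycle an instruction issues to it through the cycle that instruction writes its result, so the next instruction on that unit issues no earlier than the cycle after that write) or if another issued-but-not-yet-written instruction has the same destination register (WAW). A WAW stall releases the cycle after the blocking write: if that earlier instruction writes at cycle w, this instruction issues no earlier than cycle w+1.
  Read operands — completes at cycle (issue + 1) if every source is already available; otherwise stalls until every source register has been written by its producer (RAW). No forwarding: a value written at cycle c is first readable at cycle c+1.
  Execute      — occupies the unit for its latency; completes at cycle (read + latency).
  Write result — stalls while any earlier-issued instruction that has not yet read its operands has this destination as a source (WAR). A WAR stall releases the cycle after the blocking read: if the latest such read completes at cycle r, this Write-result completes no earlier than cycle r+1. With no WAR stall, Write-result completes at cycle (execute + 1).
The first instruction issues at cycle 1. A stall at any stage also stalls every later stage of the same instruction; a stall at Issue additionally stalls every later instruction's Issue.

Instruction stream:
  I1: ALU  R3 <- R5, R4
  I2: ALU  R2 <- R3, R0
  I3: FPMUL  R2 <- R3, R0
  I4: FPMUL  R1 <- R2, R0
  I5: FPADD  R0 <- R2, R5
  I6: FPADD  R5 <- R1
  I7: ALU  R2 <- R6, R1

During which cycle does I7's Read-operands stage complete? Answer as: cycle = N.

cycle = 26

cycle 1: I1 dispatched to ALU
cycle 2: I1 operands ready
cycle 3: I1 complete
cycle 4: R3←I1
cycle 5: I2 dispatched to ALU
cycle 6: I2 operands ready
cycle 7: I2 complete
cycle 8: R2←I2
cycle 9: I3 dispatched to FPMUL
cycle 10: I3 operands ready
cycle 15: I3 complete
cycle 16: R2←I3
cycle 17: I4 dispatched to FPMUL
cycle 18: I4 operands ready · I5 dispatched to FPADD
cycle 19: I5 operands ready
cycle 22: I5 complete
cycle 23: I4 complete · R0←I5
cycle 24: R1←I4 · I6 dispatched to FPADD
cycle 25: I6 operands ready · I7 dispatched to ALU
cycle 26: I7 operands ready
cycle 27: I7 complete
cycle 28: I6 complete · R2←I7
cycle 29: R5←I6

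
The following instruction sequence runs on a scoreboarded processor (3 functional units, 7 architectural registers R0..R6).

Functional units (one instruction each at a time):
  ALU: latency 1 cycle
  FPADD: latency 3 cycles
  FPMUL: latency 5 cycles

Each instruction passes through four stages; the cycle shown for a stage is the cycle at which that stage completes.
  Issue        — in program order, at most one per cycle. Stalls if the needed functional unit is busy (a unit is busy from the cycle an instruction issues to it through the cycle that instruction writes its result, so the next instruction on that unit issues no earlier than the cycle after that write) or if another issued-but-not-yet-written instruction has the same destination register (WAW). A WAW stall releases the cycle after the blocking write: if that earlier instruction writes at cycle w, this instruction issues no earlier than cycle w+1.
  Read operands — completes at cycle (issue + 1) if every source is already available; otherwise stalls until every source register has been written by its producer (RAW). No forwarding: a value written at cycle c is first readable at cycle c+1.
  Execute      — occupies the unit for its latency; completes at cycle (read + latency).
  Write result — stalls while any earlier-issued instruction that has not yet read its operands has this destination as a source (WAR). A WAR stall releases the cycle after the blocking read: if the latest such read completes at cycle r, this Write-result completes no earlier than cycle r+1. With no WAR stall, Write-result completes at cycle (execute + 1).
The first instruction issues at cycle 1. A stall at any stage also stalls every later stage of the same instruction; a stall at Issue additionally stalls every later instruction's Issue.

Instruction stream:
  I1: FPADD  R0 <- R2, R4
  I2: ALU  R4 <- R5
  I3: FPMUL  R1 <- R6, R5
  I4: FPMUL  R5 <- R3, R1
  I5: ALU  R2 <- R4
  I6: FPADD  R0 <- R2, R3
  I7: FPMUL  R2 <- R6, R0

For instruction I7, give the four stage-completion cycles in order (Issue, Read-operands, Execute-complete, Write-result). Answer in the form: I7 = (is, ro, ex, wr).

[1] I1 dispatched to FPADD
[2] I1 operands ready; I2 dispatched to ALU
[3] I2 operands ready; I3 dispatched to FPMUL
[4] I2 complete; I3 operands ready
[5] I1 complete; R4←I2
[6] R0←I1
[9] I3 complete
[10] R1←I3
[11] I4 dispatched to FPMUL
[12] I4 operands ready; I5 dispatched to ALU
[13] I5 operands ready; I6 dispatched to FPADD
[14] I5 complete
[15] R2←I5
[16] I6 operands ready
[17] I4 complete
[18] R5←I4
[19] I6 complete; I7 dispatched to FPMUL
[20] R0←I6
[21] I7 operands ready
[26] I7 complete
[27] R2←I7

I7 = (19, 21, 26, 27)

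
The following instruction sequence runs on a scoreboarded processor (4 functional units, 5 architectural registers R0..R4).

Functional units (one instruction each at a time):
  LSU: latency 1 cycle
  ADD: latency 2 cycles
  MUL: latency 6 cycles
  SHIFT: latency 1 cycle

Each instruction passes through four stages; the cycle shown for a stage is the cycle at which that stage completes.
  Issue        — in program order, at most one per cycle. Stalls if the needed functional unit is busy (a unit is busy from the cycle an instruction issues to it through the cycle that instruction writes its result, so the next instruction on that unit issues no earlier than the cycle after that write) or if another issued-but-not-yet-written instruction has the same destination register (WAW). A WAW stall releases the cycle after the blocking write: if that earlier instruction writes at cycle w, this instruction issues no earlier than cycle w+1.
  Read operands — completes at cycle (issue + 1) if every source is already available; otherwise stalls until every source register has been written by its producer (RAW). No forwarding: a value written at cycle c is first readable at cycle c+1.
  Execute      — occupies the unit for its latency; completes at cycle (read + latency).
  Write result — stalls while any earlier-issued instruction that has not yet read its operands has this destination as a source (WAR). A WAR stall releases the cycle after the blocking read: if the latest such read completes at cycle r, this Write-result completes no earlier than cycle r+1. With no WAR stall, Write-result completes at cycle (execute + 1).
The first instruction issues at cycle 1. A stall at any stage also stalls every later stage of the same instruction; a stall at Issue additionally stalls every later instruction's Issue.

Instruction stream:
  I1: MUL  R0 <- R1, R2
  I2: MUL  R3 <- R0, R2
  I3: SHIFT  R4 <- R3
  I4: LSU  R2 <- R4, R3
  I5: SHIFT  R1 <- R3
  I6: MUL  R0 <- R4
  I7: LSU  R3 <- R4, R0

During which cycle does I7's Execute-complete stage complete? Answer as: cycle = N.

cycle = 33

t=1  issue I1 (MUL)
t=2  I1 read-ops
t=8  I1 finished on MUL
t=9  I1→R0
t=10  issue I2 (MUL)
t=11  I2 read-ops; issue I3 (SHIFT)
t=12  issue I4 (LSU)
t=17  I2 finished on MUL
t=18  I2→R3
t=19  I3 read-ops
t=20  I3 finished on SHIFT
t=21  I3→R4
t=22  I4 read-ops; issue I5 (SHIFT)
t=23  I4 finished on LSU; I5 read-ops; issue I6 (MUL)
t=24  I4→R2; I5 finished on SHIFT; I6 read-ops
t=25  I5→R1; issue I7 (LSU)
t=30  I6 finished on MUL
t=31  I6→R0
t=32  I7 read-ops
t=33  I7 finished on LSU
t=34  I7→R3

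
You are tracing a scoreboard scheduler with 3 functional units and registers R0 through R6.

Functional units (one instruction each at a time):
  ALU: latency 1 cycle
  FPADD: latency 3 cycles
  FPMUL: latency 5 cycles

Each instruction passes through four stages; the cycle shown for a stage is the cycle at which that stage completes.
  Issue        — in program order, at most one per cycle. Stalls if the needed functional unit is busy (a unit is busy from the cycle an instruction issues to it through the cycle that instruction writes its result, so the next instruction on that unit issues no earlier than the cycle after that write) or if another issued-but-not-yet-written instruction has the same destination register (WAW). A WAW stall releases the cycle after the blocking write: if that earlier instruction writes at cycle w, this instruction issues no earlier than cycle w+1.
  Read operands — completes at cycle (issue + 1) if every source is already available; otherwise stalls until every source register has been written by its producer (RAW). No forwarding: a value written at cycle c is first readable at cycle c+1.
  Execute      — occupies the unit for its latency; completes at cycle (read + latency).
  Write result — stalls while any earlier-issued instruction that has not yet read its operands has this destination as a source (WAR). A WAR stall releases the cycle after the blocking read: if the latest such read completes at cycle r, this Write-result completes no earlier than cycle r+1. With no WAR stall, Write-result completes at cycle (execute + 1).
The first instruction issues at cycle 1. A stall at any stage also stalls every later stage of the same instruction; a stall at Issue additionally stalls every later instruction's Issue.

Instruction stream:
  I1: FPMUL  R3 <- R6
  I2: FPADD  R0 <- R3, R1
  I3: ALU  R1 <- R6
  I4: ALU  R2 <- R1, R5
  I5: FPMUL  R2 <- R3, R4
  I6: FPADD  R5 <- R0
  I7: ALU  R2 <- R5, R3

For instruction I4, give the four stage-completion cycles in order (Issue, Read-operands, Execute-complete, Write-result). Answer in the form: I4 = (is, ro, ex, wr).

I4 = (11, 12, 13, 14)

t=1  I1 dispatched to FPMUL
t=2  I1 operands ready; I2 dispatched to FPADD
t=3  I3 dispatched to ALU
t=4  I3 operands ready
t=5  I3 complete
t=7  I1 complete
t=8  R3←I1
t=9  I2 operands ready
t=10  R1←I3
t=11  I4 dispatched to ALU
t=12  I2 complete; I4 operands ready
t=13  R0←I2; I4 complete
t=14  R2←I4
t=15  I5 dispatched to FPMUL
t=16  I5 operands ready; I6 dispatched to FPADD
t=17  I6 operands ready
t=20  I6 complete
t=21  I5 complete; R5←I6
t=22  R2←I5
t=23  I7 dispatched to ALU
t=24  I7 operands ready
t=25  I7 complete
t=26  R2←I7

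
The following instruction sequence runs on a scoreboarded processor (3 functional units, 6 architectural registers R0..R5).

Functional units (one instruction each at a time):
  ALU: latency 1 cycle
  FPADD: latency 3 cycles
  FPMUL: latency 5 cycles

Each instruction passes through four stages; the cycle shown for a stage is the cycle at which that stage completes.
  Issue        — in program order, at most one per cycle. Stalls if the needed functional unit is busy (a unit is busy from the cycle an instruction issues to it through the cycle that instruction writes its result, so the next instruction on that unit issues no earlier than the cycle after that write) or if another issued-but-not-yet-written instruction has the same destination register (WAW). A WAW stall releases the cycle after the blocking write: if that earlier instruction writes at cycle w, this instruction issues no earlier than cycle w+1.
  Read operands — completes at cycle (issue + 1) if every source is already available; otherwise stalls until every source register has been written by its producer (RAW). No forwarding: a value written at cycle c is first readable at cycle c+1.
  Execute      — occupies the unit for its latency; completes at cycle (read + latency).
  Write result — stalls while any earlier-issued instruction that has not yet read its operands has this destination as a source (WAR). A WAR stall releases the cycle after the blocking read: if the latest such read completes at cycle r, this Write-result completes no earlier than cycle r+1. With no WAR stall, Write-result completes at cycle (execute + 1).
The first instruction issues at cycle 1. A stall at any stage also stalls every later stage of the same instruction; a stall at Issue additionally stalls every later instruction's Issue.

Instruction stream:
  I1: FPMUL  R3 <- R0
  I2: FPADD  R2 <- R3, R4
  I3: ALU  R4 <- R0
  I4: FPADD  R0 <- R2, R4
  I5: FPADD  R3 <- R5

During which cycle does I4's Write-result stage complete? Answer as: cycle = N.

cycle 1: I1→FPMUL
cycle 2: I1 RO; I2→FPADD
cycle 3: I3→ALU
cycle 4: I3 RO
cycle 5: I3 EX
cycle 7: I1 EX
cycle 8: I1 WR R3
cycle 9: I2 RO
cycle 10: I3 WR R4
cycle 12: I2 EX
cycle 13: I2 WR R2
cycle 14: I4→FPADD
cycle 15: I4 RO
cycle 18: I4 EX
cycle 19: I4 WR R0
cycle 20: I5→FPADD
cycle 21: I5 RO
cycle 24: I5 EX
cycle 25: I5 WR R3

cycle = 19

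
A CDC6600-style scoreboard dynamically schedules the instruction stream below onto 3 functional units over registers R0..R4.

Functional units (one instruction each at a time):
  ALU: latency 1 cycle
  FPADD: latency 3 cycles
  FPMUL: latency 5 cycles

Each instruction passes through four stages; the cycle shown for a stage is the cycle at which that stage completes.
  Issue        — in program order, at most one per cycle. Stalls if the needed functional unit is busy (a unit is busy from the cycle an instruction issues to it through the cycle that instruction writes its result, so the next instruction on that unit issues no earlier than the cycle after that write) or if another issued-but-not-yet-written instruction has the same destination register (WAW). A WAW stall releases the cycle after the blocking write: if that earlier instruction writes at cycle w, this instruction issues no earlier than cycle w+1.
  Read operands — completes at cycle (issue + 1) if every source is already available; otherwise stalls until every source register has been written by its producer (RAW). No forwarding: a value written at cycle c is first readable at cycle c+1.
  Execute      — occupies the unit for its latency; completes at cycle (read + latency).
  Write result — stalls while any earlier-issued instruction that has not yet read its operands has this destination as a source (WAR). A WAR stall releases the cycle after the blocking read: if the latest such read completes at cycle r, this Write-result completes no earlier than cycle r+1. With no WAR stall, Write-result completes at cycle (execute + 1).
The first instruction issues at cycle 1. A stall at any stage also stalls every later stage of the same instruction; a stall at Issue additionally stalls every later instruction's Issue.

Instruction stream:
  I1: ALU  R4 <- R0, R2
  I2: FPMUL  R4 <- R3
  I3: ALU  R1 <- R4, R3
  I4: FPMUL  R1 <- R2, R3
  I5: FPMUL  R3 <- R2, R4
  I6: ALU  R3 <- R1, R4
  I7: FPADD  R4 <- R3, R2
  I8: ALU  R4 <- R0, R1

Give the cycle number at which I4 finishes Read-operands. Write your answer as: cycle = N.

1) issue 1, read 2, done 3, write 4
2) issue 5, read 6, done 11, write 12  <WAW R4: wait I1 write@4>
3) issue 6, read 13, done 14, write 15  <RAW R4: wait I2 write@12>
4) issue 16, read 17, done 22, write 23  <WAW R1: wait I3 write@15>
5) issue 24, read 25, done 30, write 31  <struct: FPMUL busy until I4 writes@23>
6) issue 32, read 33, done 34, write 35  <WAW R3: wait I5 write@31>
7) issue 33, read 36, done 39, write 40  <RAW R3: wait I6 write@35>
8) issue 41, read 42, done 43, write 44  <WAW R4: wait I7 write@40>

cycle = 17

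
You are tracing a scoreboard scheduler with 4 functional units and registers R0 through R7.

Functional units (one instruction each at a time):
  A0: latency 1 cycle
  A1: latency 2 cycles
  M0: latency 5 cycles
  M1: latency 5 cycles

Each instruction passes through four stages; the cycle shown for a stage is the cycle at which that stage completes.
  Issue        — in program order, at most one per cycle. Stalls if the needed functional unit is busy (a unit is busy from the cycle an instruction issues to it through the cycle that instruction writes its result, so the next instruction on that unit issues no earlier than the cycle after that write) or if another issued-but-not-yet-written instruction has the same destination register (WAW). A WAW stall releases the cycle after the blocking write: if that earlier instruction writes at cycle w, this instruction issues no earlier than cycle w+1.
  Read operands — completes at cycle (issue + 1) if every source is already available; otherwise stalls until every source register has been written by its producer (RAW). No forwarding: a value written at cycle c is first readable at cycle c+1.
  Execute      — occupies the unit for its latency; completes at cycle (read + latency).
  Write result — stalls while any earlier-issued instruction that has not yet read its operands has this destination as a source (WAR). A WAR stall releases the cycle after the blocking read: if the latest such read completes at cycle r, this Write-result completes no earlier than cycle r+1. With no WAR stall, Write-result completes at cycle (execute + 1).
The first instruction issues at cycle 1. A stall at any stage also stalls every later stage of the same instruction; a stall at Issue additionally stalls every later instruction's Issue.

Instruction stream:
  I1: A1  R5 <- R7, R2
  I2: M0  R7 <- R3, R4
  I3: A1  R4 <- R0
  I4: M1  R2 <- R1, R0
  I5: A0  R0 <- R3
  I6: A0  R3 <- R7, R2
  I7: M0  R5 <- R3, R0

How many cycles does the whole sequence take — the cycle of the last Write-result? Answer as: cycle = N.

cycle = 24

c1: issue I1 (A1)
c2: I1 read-ops | issue I2 (M0)
c3: I2 read-ops
c4: I1 finished on A1
c5: I1→R5
c6: issue I3 (A1)
c7: I3 read-ops | issue I4 (M1)
c8: I2 finished on M0 | I4 read-ops | issue I5 (A0)
c9: I2→R7 | I3 finished on A1 | I5 read-ops
c10: I3→R4 | I5 finished on A0
c11: I5→R0
c12: issue I6 (A0)
c13: I4 finished on M1 | issue I7 (M0)
c14: I4→R2
c15: I6 read-ops
c16: I6 finished on A0
c17: I6→R3
c18: I7 read-ops
c23: I7 finished on M0
c24: I7→R5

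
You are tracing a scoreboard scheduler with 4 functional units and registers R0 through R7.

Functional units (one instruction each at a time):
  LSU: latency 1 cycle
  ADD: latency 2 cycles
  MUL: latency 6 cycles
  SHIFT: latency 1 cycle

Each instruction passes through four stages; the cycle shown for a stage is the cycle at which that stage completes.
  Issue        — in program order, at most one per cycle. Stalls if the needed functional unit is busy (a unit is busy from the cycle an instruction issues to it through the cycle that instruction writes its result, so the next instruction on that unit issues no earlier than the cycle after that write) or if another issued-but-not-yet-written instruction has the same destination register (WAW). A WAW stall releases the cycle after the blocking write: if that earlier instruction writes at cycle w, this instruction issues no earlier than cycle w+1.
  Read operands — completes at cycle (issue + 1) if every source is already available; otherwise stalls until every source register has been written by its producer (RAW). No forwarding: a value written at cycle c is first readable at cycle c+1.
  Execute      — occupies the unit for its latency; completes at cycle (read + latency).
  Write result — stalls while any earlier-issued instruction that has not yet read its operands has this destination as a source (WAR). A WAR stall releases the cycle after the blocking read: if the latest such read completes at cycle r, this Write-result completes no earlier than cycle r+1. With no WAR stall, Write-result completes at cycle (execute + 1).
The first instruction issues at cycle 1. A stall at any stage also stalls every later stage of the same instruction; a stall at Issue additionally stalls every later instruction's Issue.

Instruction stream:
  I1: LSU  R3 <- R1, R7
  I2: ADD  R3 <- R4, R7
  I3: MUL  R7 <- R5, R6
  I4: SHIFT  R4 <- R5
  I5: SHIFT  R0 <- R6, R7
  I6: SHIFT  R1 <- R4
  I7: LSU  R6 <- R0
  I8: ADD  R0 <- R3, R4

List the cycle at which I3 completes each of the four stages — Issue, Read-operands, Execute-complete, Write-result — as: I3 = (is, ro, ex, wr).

I3 = (6, 7, 13, 14)

I1 -> (1, 2, 3, 4)
I2 -> (5, 6, 8, 9)  // WAW R3: wait I1 write@4
I3 -> (6, 7, 13, 14)
I4 -> (7, 8, 9, 10)
I5 -> (11, 15, 16, 17)  // struct: SHIFT busy until I4 writes@10, RAW R7: wait I3 write@14
I6 -> (18, 19, 20, 21)  // struct: SHIFT busy until I5 writes@17
I7 -> (19, 20, 21, 22)
I8 -> (20, 21, 23, 24)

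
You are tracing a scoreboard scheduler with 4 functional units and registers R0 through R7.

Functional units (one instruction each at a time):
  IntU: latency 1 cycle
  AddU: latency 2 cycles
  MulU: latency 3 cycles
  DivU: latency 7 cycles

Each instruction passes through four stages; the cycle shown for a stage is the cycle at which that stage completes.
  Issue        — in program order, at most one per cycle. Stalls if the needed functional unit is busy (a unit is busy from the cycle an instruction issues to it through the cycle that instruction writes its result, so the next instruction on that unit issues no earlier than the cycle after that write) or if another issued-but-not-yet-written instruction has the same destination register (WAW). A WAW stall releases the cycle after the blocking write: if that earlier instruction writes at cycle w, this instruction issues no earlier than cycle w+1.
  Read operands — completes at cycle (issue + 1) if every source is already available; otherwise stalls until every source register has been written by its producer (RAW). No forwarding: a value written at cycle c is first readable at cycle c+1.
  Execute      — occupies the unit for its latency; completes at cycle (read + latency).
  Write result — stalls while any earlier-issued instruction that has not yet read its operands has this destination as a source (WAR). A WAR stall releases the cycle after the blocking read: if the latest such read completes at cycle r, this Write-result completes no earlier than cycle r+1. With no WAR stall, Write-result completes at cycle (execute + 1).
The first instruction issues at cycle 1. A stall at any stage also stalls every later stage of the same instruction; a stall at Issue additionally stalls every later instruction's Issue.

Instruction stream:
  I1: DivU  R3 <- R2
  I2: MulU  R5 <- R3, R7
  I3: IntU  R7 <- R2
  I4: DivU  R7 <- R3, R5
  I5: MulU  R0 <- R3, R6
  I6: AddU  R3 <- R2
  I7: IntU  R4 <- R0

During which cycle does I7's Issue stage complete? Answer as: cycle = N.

c1: I1→DivU
c2: I1 RO, I2→MulU
c3: I3→IntU
c4: I3 RO
c5: I3 EX
c9: I1 EX
c10: I1 WR R3
c11: I2 RO
c12: I3 WR R7
c13: I4→DivU
c14: I2 EX
c15: I2 WR R5
c16: I4 RO, I5→MulU
c17: I5 RO, I6→AddU
c18: I6 RO, I7→IntU
c20: I5 EX, I6 EX
c21: I5 WR R0, I6 WR R3
c22: I7 RO
c23: I4 EX, I7 EX
c24: I4 WR R7, I7 WR R4

cycle = 18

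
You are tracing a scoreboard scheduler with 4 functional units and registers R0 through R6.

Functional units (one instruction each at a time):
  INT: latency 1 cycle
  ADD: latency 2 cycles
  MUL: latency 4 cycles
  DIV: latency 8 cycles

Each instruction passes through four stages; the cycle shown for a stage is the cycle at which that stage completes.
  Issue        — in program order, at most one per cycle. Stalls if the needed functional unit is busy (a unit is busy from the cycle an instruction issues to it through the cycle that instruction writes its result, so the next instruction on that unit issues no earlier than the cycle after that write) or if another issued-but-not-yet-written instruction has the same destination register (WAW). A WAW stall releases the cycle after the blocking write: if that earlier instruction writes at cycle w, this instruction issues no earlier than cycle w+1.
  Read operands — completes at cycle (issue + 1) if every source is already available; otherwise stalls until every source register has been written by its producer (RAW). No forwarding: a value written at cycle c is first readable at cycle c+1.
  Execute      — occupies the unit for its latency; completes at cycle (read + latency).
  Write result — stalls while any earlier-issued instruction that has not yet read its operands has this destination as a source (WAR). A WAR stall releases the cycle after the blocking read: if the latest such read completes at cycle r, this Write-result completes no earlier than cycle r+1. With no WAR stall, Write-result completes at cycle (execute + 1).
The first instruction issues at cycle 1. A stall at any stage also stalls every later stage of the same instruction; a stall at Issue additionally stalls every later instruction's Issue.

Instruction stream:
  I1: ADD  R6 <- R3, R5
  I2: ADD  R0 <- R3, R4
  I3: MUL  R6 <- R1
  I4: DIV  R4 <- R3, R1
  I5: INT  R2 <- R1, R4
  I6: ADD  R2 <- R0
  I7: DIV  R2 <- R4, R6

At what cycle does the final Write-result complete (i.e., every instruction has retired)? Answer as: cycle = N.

cycle = 37

  I1 | 1 | 2 | 4 | 5
  I2 | 6 | 7 | 9 | 10   struct: ADD busy until I1 writes@5
  I3 | 7 | 8 | 12 | 13
  I4 | 8 | 9 | 17 | 18
  I5 | 9 | 19 | 20 | 21   RAW R4: wait I4 write@18
  I6 | 22 | 23 | 25 | 26   WAW R2: wait I5 write@21
  I7 | 27 | 28 | 36 | 37   WAW R2: wait I6 write@26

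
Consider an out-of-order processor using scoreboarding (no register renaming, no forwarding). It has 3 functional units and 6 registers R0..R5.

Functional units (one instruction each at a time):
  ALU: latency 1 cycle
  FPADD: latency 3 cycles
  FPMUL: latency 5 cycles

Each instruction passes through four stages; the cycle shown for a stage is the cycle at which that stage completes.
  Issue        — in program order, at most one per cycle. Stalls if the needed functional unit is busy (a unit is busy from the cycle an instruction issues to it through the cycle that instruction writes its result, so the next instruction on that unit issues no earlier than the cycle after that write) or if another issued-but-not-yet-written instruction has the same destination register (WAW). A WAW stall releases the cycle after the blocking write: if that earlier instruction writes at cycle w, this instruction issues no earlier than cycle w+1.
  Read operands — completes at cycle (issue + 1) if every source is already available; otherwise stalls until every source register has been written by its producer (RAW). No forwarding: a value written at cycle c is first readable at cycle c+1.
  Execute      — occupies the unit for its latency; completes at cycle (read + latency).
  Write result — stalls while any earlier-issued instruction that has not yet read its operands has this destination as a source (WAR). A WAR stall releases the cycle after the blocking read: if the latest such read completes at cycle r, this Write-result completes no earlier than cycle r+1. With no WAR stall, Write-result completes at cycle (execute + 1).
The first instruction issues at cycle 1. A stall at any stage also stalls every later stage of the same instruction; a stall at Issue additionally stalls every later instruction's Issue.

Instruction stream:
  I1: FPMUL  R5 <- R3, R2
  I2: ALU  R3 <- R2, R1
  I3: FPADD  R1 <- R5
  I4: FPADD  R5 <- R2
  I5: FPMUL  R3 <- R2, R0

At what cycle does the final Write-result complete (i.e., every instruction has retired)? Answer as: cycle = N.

[I1] 1/2/7/8
[I2] 2/3/4/5
[I3] 3/9/12/13  (RAW R5: wait I1 write@8)
[I4] 14/15/18/19  (struct: FPADD busy until I3 writes@13)
[I5] 15/16/21/22

cycle = 22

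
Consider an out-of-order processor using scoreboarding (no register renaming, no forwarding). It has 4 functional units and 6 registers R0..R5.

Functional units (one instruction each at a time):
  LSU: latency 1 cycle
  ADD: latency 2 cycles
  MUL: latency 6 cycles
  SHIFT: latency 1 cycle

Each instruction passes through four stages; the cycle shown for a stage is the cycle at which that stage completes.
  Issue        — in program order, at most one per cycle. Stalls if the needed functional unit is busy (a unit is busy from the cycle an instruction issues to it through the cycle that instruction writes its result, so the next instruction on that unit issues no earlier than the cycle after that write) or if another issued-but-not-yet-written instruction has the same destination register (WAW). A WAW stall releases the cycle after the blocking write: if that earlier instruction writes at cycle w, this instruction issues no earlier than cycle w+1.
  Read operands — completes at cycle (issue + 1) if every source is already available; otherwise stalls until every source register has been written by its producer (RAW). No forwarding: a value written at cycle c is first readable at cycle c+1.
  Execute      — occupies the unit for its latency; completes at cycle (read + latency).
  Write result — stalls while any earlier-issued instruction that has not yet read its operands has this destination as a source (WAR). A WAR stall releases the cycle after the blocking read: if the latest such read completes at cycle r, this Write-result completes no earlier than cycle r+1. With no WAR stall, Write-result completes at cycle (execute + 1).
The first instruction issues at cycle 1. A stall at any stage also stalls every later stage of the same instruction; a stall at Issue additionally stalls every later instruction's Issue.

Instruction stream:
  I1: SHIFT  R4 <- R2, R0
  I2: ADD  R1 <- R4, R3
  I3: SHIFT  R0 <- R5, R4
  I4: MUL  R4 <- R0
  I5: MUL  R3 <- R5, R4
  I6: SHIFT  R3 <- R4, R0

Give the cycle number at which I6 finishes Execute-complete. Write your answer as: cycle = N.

[I1] 1/2/3/4
[I2] 2/5/7/8  (RAW R4: wait I1 write@4)
[I3] 5/6/7/8  (struct: SHIFT busy until I1 writes@4)
[I4] 6/9/15/16  (RAW R0: wait I3 write@8)
[I5] 17/18/24/25  (struct: MUL busy until I4 writes@16)
[I6] 26/27/28/29  (WAW R3: wait I5 write@25)

cycle = 28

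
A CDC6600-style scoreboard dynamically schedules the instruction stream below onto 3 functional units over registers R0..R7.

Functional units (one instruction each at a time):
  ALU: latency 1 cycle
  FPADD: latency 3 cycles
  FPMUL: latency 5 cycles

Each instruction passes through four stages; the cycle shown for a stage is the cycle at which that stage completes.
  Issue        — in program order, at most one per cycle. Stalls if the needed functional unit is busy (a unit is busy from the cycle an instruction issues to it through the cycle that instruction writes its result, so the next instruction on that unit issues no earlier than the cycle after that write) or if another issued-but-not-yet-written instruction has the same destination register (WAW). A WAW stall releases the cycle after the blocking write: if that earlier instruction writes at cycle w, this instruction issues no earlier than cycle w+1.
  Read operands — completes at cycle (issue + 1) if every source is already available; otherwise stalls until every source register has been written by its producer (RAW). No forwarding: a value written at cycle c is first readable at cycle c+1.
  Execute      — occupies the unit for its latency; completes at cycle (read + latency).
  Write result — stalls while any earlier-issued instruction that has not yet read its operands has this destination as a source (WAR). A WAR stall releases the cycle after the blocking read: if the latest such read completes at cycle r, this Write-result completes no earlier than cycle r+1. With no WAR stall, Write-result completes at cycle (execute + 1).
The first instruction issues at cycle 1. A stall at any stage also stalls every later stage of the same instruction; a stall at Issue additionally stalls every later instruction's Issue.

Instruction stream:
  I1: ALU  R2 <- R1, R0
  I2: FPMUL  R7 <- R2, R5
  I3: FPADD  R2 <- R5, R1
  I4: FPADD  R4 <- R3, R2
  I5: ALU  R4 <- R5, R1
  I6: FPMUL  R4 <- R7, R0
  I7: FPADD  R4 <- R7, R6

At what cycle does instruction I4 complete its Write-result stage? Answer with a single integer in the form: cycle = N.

cycle = 16

I1  is:1  ro:2  ex:3  wr:4
I2  is:2  ro:5  ex:10  wr:11  — RAW R2: wait I1 write@4
I3  is:5  ro:6  ex:9  wr:10  — WAW R2: wait I1 write@4
I4  is:11  ro:12  ex:15  wr:16  — struct: FPADD busy until I3 writes@10
I5  is:17  ro:18  ex:19  wr:20  — WAW R4: wait I4 write@16
I6  is:21  ro:22  ex:27  wr:28  — WAW R4: wait I5 write@20
I7  is:29  ro:30  ex:33  wr:34  — WAW R4: wait I6 write@28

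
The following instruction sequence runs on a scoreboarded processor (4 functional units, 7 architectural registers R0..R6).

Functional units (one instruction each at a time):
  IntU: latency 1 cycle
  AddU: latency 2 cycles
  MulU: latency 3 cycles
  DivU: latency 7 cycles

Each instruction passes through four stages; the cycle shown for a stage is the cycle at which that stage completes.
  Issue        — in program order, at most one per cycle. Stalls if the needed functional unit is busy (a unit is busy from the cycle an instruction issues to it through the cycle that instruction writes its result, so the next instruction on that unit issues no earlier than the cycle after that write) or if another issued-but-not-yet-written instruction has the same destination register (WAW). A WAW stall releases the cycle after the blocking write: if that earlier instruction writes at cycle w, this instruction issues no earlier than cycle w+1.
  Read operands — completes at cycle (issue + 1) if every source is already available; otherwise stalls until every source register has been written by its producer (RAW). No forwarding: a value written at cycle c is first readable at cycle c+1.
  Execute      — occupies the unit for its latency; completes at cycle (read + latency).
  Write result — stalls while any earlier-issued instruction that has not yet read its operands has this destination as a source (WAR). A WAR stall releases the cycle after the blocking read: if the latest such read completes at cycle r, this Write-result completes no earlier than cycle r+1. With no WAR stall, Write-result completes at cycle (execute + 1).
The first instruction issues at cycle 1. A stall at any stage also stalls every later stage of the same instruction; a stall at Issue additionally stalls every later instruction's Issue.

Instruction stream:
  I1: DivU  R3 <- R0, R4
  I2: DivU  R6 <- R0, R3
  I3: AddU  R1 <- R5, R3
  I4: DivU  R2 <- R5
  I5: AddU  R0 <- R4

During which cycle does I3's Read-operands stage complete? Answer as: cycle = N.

cycle = 13

[1] issue I1 (DivU)
[2] I1 read-ops
[9] I1 finished on DivU
[10] I1→R3
[11] issue I2 (DivU)
[12] I2 read-ops | issue I3 (AddU)
[13] I3 read-ops
[15] I3 finished on AddU
[16] I3→R1
[19] I2 finished on DivU
[20] I2→R6
[21] issue I4 (DivU)
[22] I4 read-ops | issue I5 (AddU)
[23] I5 read-ops
[25] I5 finished on AddU
[26] I5→R0
[29] I4 finished on DivU
[30] I4→R2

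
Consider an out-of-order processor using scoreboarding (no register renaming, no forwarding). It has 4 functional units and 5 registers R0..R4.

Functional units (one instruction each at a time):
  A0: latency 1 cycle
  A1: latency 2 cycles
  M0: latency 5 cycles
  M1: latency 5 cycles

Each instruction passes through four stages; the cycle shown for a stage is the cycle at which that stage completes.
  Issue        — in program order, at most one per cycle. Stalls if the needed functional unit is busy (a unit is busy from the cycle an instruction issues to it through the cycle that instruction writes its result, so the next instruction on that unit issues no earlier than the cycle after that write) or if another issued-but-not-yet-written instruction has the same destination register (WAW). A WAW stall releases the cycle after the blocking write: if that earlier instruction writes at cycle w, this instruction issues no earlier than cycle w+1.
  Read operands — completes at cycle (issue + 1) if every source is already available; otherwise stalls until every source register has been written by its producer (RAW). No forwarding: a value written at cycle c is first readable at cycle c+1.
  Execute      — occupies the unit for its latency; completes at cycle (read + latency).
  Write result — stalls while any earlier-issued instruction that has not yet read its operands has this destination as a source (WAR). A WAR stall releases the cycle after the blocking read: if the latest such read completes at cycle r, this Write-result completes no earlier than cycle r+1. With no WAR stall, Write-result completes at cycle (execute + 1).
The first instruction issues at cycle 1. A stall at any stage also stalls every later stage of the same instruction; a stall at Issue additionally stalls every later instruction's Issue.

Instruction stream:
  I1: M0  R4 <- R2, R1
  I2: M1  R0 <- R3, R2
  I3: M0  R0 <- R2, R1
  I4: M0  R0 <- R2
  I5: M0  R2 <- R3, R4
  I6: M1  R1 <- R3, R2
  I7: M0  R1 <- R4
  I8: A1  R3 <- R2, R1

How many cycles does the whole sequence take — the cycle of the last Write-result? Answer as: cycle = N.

  I1 | 1 | 2 | 7 | 8
  I2 | 2 | 3 | 8 | 9
  I3 | 10 | 11 | 16 | 17   WAW R0: wait I2 write@9
  I4 | 18 | 19 | 24 | 25   struct: M0 busy until I3 writes@17
  I5 | 26 | 27 | 32 | 33   struct: M0 busy until I4 writes@25
  I6 | 27 | 34 | 39 | 40   RAW R2: wait I5 write@33
  I7 | 41 | 42 | 47 | 48   WAW R1: wait I6 write@40
  I8 | 42 | 49 | 51 | 52   RAW R1: wait I7 write@48

cycle = 52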